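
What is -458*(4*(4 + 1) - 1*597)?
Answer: 264266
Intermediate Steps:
-458*(4*(4 + 1) - 1*597) = -458*(4*5 - 597) = -458*(20 - 597) = -458*(-577) = 264266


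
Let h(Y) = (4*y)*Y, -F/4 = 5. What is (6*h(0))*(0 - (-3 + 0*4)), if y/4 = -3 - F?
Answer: 0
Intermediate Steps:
F = -20 (F = -4*5 = -20)
y = 68 (y = 4*(-3 - 1*(-20)) = 4*(-3 + 20) = 4*17 = 68)
h(Y) = 272*Y (h(Y) = (4*68)*Y = 272*Y)
(6*h(0))*(0 - (-3 + 0*4)) = (6*(272*0))*(0 - (-3 + 0*4)) = (6*0)*(0 - (-3 + 0)) = 0*(0 - 1*(-3)) = 0*(0 + 3) = 0*3 = 0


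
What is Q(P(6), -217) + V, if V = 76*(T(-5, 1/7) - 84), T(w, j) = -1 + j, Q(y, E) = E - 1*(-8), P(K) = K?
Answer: -46607/7 ≈ -6658.1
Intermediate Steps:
Q(y, E) = 8 + E (Q(y, E) = E + 8 = 8 + E)
V = -45144/7 (V = 76*((-1 + 1/7) - 84) = 76*(-6/7 - 84) = 76*(-594/7) = -45144/7 ≈ -6449.1)
Q(P(6), -217) + V = (8 - 217) - 45144/7 = -209 - 45144/7 = -46607/7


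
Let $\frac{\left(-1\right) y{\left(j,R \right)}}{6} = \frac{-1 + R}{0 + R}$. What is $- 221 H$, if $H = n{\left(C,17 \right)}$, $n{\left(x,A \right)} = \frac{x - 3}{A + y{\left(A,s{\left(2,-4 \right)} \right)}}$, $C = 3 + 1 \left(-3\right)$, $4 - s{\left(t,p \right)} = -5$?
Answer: $\frac{1989}{35} \approx 56.829$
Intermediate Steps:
$s{\left(t,p \right)} = 9$ ($s{\left(t,p \right)} = 4 - -5 = 4 + 5 = 9$)
$y{\left(j,R \right)} = - \frac{6 \left(-1 + R\right)}{R}$ ($y{\left(j,R \right)} = - 6 \frac{-1 + R}{0 + R} = - 6 \frac{-1 + R}{R} = - \frac{6 \left(-1 + R\right)}{R}$)
$C = 0$ ($C = 3 - 3 = 0$)
$n{\left(x,A \right)} = \frac{-3 + x}{- \frac{16}{3} + A}$ ($n{\left(x,A \right)} = \frac{x - 3}{A - \left(6 - \frac{6}{9}\right)} = \frac{-3 + x}{A + \left(-6 + 6 \cdot \frac{1}{9}\right)} = \frac{-3 + x}{A + \left(-6 + \frac{2}{3}\right)} = \frac{-3 + x}{A - \frac{16}{3}} = \frac{-3 + x}{- \frac{16}{3} + A}$)
$H = - \frac{9}{35}$ ($H = \frac{3 \left(-3 + 0\right)}{-16 + 3 \cdot 17} = 3 \frac{1}{-16 + 51} \left(-3\right) = 3 \cdot \frac{1}{35} \left(-3\right) = - \frac{9}{35} \approx -0.25714$)
$- 221 H = \left(-221\right) \left(- \frac{9}{35}\right) = \frac{1989}{35}$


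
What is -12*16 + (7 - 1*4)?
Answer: -189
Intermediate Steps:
-12*16 + (7 - 1*4) = -192 + (7 - 4) = -192 + 3 = -189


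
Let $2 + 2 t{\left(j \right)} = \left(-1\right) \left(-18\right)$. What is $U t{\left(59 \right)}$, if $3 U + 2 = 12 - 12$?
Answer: $- \frac{16}{3} \approx -5.3333$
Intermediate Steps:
$t{\left(j \right)} = 8$ ($t{\left(j \right)} = -1 + \frac{\left(-1\right) \left(-18\right)}{2} = -1 + \frac{1}{2} \cdot 18 = -1 + 9 = 8$)
$U = - \frac{2}{3}$ ($U = - \frac{2}{3} + \frac{12 - 12}{3} = - \frac{2}{3} + \frac{1}{3} \cdot 0 = - \frac{2}{3} + 0 = - \frac{2}{3} \approx -0.66667$)
$U t{\left(59 \right)} = \left(- \frac{2}{3}\right) 8 = - \frac{16}{3}$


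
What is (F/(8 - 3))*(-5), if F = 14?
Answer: -14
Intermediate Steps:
(F/(8 - 3))*(-5) = (14/(8 - 3))*(-5) = (14/5)*(-5) = -14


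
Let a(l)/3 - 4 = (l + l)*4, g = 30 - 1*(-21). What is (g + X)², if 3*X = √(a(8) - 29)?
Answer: 23584/9 + 170*√7 ≈ 3070.2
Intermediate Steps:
g = 51 (g = 30 + 21 = 51)
a(l) = 12 + 24*l (a(l) = 12 + 3*((l + l)*4) = 12 + 3*((2*l)*4) = 12 + 3*(8*l) = 12 + 24*l)
X = 5*√7/3 (X = √((12 + 24*8) - 29)/3 = √((12 + 192) - 29)/3 = √(204 - 29)/3 = √175/3 = (5*√7)/3 = 5*√7/3 ≈ 4.4096)
(g + X)² = (51 + 5*√7/3)²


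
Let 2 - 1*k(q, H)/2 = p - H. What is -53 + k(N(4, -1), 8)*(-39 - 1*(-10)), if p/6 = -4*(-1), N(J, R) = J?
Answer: 759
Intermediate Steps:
p = 24 (p = 6*(-4*(-1)) = 6*4 = 24)
k(q, H) = -44 + 2*H (k(q, H) = 4 - 2*(24 - H) = 4 + (-48 + 2*H) = -44 + 2*H)
-53 + k(N(4, -1), 8)*(-39 - 1*(-10)) = -53 + (-44 + 2*8)*(-39 - 1*(-10)) = -53 + (-44 + 16)*(-39 + 10) = -53 - 28*(-29) = -53 + 812 = 759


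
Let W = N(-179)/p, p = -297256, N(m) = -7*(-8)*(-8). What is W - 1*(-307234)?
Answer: 11415893794/37157 ≈ 3.0723e+5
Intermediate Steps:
N(m) = -448 (N(m) = 56*(-8) = -448)
W = 56/37157 (W = -448/(-297256) = -448*(-1/297256) = 56/37157 ≈ 0.0015071)
W - 1*(-307234) = 56/37157 - 1*(-307234) = 56/37157 + 307234 = 11415893794/37157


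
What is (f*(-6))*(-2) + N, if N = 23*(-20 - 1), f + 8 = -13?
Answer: -735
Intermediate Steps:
f = -21 (f = -8 - 13 = -21)
N = -483 (N = 23*(-21) = -483)
(f*(-6))*(-2) + N = -21*(-6)*(-2) - 483 = 126*(-2) - 483 = -252 - 483 = -735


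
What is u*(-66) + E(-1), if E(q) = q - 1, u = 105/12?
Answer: -1159/2 ≈ -579.50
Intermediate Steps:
u = 35/4 (u = 105*(1/12) = 35/4 ≈ 8.7500)
E(q) = -1 + q
u*(-66) + E(-1) = (35/4)*(-66) + (-1 - 1) = -1155/2 - 2 = -1159/2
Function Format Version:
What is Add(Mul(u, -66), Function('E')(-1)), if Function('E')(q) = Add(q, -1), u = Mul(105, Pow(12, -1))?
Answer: Rational(-1159, 2) ≈ -579.50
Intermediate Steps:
u = Rational(35, 4) (u = Mul(105, Rational(1, 12)) = Rational(35, 4) ≈ 8.7500)
Function('E')(q) = Add(-1, q)
Add(Mul(u, -66), Function('E')(-1)) = Add(Mul(Rational(35, 4), -66), Add(-1, -1)) = Add(Rational(-1155, 2), -2) = Rational(-1159, 2)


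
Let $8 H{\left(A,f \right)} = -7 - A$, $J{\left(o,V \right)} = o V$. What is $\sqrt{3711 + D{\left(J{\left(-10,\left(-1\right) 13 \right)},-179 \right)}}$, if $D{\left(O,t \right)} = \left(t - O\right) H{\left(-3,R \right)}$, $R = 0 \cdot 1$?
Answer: $\frac{3 \sqrt{1718}}{2} \approx 62.173$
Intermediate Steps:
$R = 0$
$J{\left(o,V \right)} = V o$
$H{\left(A,f \right)} = - \frac{7}{8} - \frac{A}{8}$ ($H{\left(A,f \right)} = \frac{-7 - A}{8} = - \frac{7}{8} - \frac{A}{8}$)
$D{\left(O,t \right)} = \frac{O}{2} - \frac{t}{2}$ ($D{\left(O,t \right)} = \left(t - O\right) \left(- \frac{7}{8} - - \frac{3}{8}\right) = \left(t - O\right) \left(- \frac{7}{8} + \frac{3}{8}\right) = \left(t - O\right) \left(- \frac{1}{2}\right) = \frac{O}{2} - \frac{t}{2}$)
$\sqrt{3711 + D{\left(J{\left(-10,\left(-1\right) 13 \right)},-179 \right)}} = \sqrt{3711 + \left(\frac{\left(-1\right) 13 \left(-10\right)}{2} - - \frac{179}{2}\right)} = \sqrt{3711 + \left(\frac{\left(-13\right) \left(-10\right)}{2} + \frac{179}{2}\right)} = \sqrt{3711 + \left(\frac{1}{2} \cdot 130 + \frac{179}{2}\right)} = \sqrt{3711 + \left(65 + \frac{179}{2}\right)} = \sqrt{3711 + \frac{309}{2}} = \sqrt{\frac{7731}{2}} = \frac{3 \sqrt{1718}}{2}$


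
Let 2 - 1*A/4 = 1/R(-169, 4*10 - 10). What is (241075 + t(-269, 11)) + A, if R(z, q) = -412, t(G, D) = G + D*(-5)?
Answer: 24798178/103 ≈ 2.4076e+5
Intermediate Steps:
t(G, D) = G - 5*D
A = 825/103 (A = 8 - 4/(-412) = 8 - 4*(-1/412) = 8 + 1/103 = 825/103 ≈ 8.0097)
(241075 + t(-269, 11)) + A = (241075 + (-269 - 5*11)) + 825/103 = (241075 + (-269 - 55)) + 825/103 = (241075 - 324) + 825/103 = 240751 + 825/103 = 24798178/103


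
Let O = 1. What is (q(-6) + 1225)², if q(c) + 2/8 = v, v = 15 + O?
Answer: 24631369/16 ≈ 1.5395e+6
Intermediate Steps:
v = 16 (v = 15 + 1 = 16)
q(c) = 63/4 (q(c) = -¼ + 16 = 63/4)
(q(-6) + 1225)² = (63/4 + 1225)² = (4963/4)² = 24631369/16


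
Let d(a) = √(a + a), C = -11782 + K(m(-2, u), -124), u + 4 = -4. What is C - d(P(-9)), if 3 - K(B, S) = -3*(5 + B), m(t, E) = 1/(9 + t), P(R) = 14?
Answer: -82345/7 - 2*√7 ≈ -11769.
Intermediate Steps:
u = -8 (u = -4 - 4 = -8)
K(B, S) = 18 + 3*B (K(B, S) = 3 - (-3)*(5 + B) = 3 - (-15 - 3*B) = 3 + (15 + 3*B) = 18 + 3*B)
C = -82345/7 (C = -11782 + (18 + 3/(9 - 2)) = -11782 + (18 + 3/7) = -11782 + 129/7 = -82345/7 ≈ -11764.)
d(a) = √2*√a (d(a) = √(2*a) = √2*√a)
C - d(P(-9)) = -82345/7 - √2*√14 = -82345/7 - 2*√7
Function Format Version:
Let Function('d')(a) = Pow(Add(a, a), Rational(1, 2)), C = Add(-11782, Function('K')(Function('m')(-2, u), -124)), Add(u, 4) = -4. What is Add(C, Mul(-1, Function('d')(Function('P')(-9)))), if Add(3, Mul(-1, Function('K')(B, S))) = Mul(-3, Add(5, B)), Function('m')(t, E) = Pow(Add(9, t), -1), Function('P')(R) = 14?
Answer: Add(Rational(-82345, 7), Mul(-2, Pow(7, Rational(1, 2)))) ≈ -11769.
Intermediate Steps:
u = -8 (u = Add(-4, -4) = -8)
Function('K')(B, S) = Add(18, Mul(3, B)) (Function('K')(B, S) = Add(3, Mul(-1, Mul(-3, Add(5, B)))) = Add(3, Mul(-1, Add(-15, Mul(-3, B)))) = Add(3, Add(15, Mul(3, B))) = Add(18, Mul(3, B)))
C = Rational(-82345, 7) (C = Add(-11782, Add(18, Mul(3, Pow(Add(9, -2), -1)))) = Add(-11782, Add(18, Mul(3, Pow(7, -1)))) = Add(-11782, Add(18, Mul(3, Rational(1, 7)))) = Add(-11782, Add(18, Rational(3, 7))) = Add(-11782, Rational(129, 7)) = Rational(-82345, 7) ≈ -11764.)
Function('d')(a) = Mul(Pow(2, Rational(1, 2)), Pow(a, Rational(1, 2))) (Function('d')(a) = Pow(Mul(2, a), Rational(1, 2)) = Mul(Pow(2, Rational(1, 2)), Pow(a, Rational(1, 2))))
Add(C, Mul(-1, Function('d')(Function('P')(-9)))) = Add(Rational(-82345, 7), Mul(-1, Mul(Pow(2, Rational(1, 2)), Pow(14, Rational(1, 2))))) = Add(Rational(-82345, 7), Mul(-1, Mul(2, Pow(7, Rational(1, 2))))) = Add(Rational(-82345, 7), Mul(-2, Pow(7, Rational(1, 2))))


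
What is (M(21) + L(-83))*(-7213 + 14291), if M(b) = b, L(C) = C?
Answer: -438836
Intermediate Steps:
(M(21) + L(-83))*(-7213 + 14291) = (21 - 83)*(-7213 + 14291) = -62*7078 = -438836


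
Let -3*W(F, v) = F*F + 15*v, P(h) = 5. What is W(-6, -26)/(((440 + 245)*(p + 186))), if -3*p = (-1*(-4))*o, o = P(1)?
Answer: 177/184265 ≈ 0.00096057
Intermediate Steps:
o = 5
W(F, v) = -5*v - F**2/3 (W(F, v) = -(F*F + 15*v)/3 = -(F**2 + 15*v)/3 = -5*v - F**2/3)
p = -20/3 (p = -(-1*(-4))*5/3 = -4*5/3 = -1/3*20 = -20/3 ≈ -6.6667)
W(-6, -26)/(((440 + 245)*(p + 186))) = (-5*(-26) - 1/3*(-6)**2)/(((440 + 245)*(-20/3 + 186))) = (130 - 1/3*36)/((685*(538/3))) = (130 - 12)/(368530/3) = 118*(3/368530) = 177/184265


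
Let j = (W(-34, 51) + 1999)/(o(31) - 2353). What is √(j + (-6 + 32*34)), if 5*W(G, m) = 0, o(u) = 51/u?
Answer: 5*√57444126001/36446 ≈ 32.881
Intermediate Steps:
W(G, m) = 0 (W(G, m) = (⅕)*0 = 0)
j = -61969/72892 (j = (0 + 1999)/(51/31 - 2353) = 1999/(51*(1/31) - 2353) = 1999/(51/31 - 2353) = 1999/(-72892/31) = 1999*(-31/72892) = -61969/72892 ≈ -0.85015)
√(j + (-6 + 32*34)) = √(-61969/72892 + (-6 + 32*34)) = √(-61969/72892 + (-6 + 1088)) = √(-61969/72892 + 1082) = √(78807175/72892) = 5*√57444126001/36446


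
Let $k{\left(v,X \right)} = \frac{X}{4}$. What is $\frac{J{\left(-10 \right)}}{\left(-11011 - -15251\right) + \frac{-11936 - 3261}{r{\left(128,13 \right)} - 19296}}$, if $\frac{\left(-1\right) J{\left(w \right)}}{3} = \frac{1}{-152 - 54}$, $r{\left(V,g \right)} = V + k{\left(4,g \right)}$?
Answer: $\frac{229977}{66969559288} \approx 3.4341 \cdot 10^{-6}$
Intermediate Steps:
$k{\left(v,X \right)} = \frac{X}{4}$ ($k{\left(v,X \right)} = X \frac{1}{4} = \frac{X}{4}$)
$r{\left(V,g \right)} = V + \frac{g}{4}$
$J{\left(w \right)} = \frac{3}{206}$ ($J{\left(w \right)} = - \frac{3}{-152 - 54} = - \frac{3}{-206} = \left(-3\right) \left(- \frac{1}{206}\right) = \frac{3}{206}$)
$\frac{J{\left(-10 \right)}}{\left(-11011 - -15251\right) + \frac{-11936 - 3261}{r{\left(128,13 \right)} - 19296}} = \frac{3}{206 \left(\left(-11011 - -15251\right) + \frac{-11936 - 3261}{\left(128 + \frac{1}{4} \cdot 13\right) - 19296}\right)} = \frac{3}{206 \left(\left(-11011 + 15251\right) - \frac{15197}{\left(128 + \frac{13}{4}\right) - 19296}\right)} = \frac{3}{206 \left(4240 - \frac{15197}{\frac{525}{4} - 19296}\right)} = \frac{3}{206 \left(4240 - \frac{15197}{- \frac{76659}{4}}\right)} = \frac{3}{206 \left(4240 - - \frac{60788}{76659}\right)} = \frac{3}{206 \left(4240 + \frac{60788}{76659}\right)} = \frac{3}{206 \cdot \frac{325094948}{76659}} = \frac{3}{206} \cdot \frac{76659}{325094948} = \frac{229977}{66969559288}$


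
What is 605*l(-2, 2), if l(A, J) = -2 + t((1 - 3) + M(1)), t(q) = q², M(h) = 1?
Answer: -605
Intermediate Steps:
l(A, J) = -1 (l(A, J) = -2 + ((1 - 3) + 1)² = -2 + (-2 + 1)² = -2 + (-1)² = -2 + 1 = -1)
605*l(-2, 2) = 605*(-1) = -605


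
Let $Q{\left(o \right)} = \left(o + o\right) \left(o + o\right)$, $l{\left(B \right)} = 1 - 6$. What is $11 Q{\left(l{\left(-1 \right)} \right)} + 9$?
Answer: $1109$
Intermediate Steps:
$l{\left(B \right)} = -5$ ($l{\left(B \right)} = 1 - 6 = -5$)
$Q{\left(o \right)} = 4 o^{2}$ ($Q{\left(o \right)} = 2 o 2 o = 4 o^{2}$)
$11 Q{\left(l{\left(-1 \right)} \right)} + 9 = 11 \cdot 4 \left(-5\right)^{2} + 9 = 11 \cdot 4 \cdot 25 + 9 = 11 \cdot 100 + 9 = 1100 + 9 = 1109$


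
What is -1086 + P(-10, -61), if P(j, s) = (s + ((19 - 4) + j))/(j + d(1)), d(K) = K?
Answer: -9718/9 ≈ -1079.8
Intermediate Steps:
P(j, s) = (15 + j + s)/(1 + j) (P(j, s) = (s + ((19 - 4) + j))/(j + 1) = (s + (15 + j))/(1 + j) = (15 + j + s)/(1 + j))
-1086 + P(-10, -61) = -1086 + (15 - 10 - 61)/(1 - 10) = -1086 - 56/(-9) = -1086 - 1/9*(-56) = -1086 + 56/9 = -9718/9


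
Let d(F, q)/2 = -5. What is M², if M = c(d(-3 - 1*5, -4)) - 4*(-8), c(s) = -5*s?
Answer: 6724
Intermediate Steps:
d(F, q) = -10 (d(F, q) = 2*(-5) = -10)
M = 82 (M = -5*(-10) - 4*(-8) = 50 + 32 = 82)
M² = 82² = 6724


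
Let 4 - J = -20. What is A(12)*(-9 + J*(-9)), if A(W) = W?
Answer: -2700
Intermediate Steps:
J = 24 (J = 4 - 1*(-20) = 4 + 20 = 24)
A(12)*(-9 + J*(-9)) = 12*(-9 + 24*(-9)) = 12*(-9 - 216) = 12*(-225) = -2700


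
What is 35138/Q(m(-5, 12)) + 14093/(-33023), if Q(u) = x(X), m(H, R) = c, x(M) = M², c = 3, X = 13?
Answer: 1157980457/5580887 ≈ 207.49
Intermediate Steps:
m(H, R) = 3
Q(u) = 169 (Q(u) = 13² = 169)
35138/Q(m(-5, 12)) + 14093/(-33023) = 35138/169 + 14093/(-33023) = 35138*(1/169) + 14093*(-1/33023) = 35138/169 - 14093/33023 = 1157980457/5580887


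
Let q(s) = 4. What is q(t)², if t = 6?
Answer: 16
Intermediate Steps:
q(t)² = 4² = 16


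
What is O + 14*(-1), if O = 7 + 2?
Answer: -5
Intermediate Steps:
O = 9
O + 14*(-1) = 9 + 14*(-1) = 9 - 14 = -5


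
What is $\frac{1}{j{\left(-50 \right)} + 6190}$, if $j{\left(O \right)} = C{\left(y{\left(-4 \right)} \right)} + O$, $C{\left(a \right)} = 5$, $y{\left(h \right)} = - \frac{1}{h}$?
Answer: $\frac{1}{6145} \approx 0.00016273$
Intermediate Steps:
$j{\left(O \right)} = 5 + O$
$\frac{1}{j{\left(-50 \right)} + 6190} = \frac{1}{\left(5 - 50\right) + 6190} = \frac{1}{-45 + 6190} = \frac{1}{6145}$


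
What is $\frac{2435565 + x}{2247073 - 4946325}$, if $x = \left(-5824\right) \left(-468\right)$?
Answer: $- \frac{5161197}{2699252} \approx -1.9121$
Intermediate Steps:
$x = 2725632$
$\frac{2435565 + x}{2247073 - 4946325} = \frac{2435565 + 2725632}{2247073 - 4946325} = \frac{5161197}{-2699252} = 5161197 \left(- \frac{1}{2699252}\right) = - \frac{5161197}{2699252}$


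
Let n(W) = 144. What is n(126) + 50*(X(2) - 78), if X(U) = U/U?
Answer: -3706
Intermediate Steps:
X(U) = 1
n(126) + 50*(X(2) - 78) = 144 + 50*(1 - 78) = 144 + 50*(-77) = 144 - 3850 = -3706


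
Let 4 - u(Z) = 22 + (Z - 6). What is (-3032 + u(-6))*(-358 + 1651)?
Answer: -3928134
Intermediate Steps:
u(Z) = -12 - Z (u(Z) = 4 - (22 + (Z - 6)) = 4 - (22 + (-6 + Z)) = 4 - (16 + Z) = 4 + (-16 - Z) = -12 - Z)
(-3032 + u(-6))*(-358 + 1651) = (-3032 + (-12 - 1*(-6)))*(-358 + 1651) = (-3032 + (-12 + 6))*1293 = (-3032 - 6)*1293 = -3038*1293 = -3928134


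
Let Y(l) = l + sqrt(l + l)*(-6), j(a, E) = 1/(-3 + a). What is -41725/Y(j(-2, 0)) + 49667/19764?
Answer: 4141194287/7134804 - 1251750*I*sqrt(10)/361 ≈ 580.42 - 10965.0*I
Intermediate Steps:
Y(l) = l - 6*sqrt(2)*sqrt(l) (Y(l) = l + sqrt(2*l)*(-6) = l + (sqrt(2)*sqrt(l))*(-6) = l - 6*sqrt(2)*sqrt(l))
-41725/Y(j(-2, 0)) + 49667/19764 = -41725/(1/(-3 - 2) - 6*sqrt(2)*sqrt(1/(-3 - 2))) + 49667/19764 = -41725/(1/(-5) - 6*sqrt(2)*sqrt(1/(-5))) + 49667*(1/19764) = -41725/(-1/5 - 6*sqrt(2)*sqrt(-1/5)) + 49667/19764 = -41725/(-1/5 - 6*sqrt(2)*I*sqrt(5)/5) + 49667/19764 = -41725/(-1/5 - 6*I*sqrt(10)/5) + 49667/19764 = 49667/19764 - 41725/(-1/5 - 6*I*sqrt(10)/5)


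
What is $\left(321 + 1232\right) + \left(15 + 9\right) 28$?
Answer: $2225$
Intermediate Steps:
$\left(321 + 1232\right) + \left(15 + 9\right) 28 = 1553 + 24 \cdot 28 = 1553 + 672 = 2225$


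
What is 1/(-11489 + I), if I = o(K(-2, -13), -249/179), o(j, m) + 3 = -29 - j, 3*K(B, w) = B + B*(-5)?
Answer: -3/34571 ≈ -8.6778e-5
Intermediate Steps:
K(B, w) = -4*B/3 (K(B, w) = (B + B*(-5))/3 = (B - 5*B)/3 = (-4*B)/3 = -4*B/3)
o(j, m) = -32 - j (o(j, m) = -3 + (-29 - j) = -32 - j)
I = -104/3 (I = -32 - (-4)*(-2)/3 = -32 - 1*8/3 = -32 - 8/3 = -104/3 ≈ -34.667)
1/(-11489 + I) = 1/(-11489 - 104/3) = 1/(-34571/3) = -3/34571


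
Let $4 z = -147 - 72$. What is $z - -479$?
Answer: $\frac{1697}{4} \approx 424.25$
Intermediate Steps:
$z = - \frac{219}{4}$ ($z = \frac{-147 - 72}{4} = \frac{1}{4} \left(-219\right) = - \frac{219}{4} \approx -54.75$)
$z - -479 = - \frac{219}{4} - -479 = - \frac{219}{4} + 479 = \frac{1697}{4}$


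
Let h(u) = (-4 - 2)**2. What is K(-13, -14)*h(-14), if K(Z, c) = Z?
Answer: -468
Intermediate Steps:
h(u) = 36 (h(u) = (-6)**2 = 36)
K(-13, -14)*h(-14) = -13*36 = -468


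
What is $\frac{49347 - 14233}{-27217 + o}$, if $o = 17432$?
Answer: $- \frac{35114}{9785} \approx -3.5886$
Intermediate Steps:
$\frac{49347 - 14233}{-27217 + o} = \frac{49347 - 14233}{-27217 + 17432} = \frac{35114}{-9785} = 35114 \left(- \frac{1}{9785}\right) = - \frac{35114}{9785}$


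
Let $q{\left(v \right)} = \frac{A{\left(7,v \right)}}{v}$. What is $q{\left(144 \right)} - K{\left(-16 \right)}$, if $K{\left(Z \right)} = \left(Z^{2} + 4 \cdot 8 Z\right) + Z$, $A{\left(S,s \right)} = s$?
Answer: $273$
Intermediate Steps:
$K{\left(Z \right)} = Z^{2} + 33 Z$ ($K{\left(Z \right)} = \left(Z^{2} + 32 Z\right) + Z = Z^{2} + 33 Z$)
$q{\left(v \right)} = 1$ ($q{\left(v \right)} = \frac{v}{v} = 1$)
$q{\left(144 \right)} - K{\left(-16 \right)} = 1 - - 16 \left(33 - 16\right) = 1 - \left(-16\right) 17 = 1 - -272 = 1 + 272 = 273$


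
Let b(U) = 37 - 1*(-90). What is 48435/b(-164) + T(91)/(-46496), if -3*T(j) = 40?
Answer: 844513295/2214372 ≈ 381.38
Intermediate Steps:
T(j) = -40/3 (T(j) = -⅓*40 = -40/3)
b(U) = 127 (b(U) = 37 + 90 = 127)
48435/b(-164) + T(91)/(-46496) = 48435/127 - 40/3/(-46496) = 48435*(1/127) - 40/3*(-1/46496) = 48435/127 + 5/17436 = 844513295/2214372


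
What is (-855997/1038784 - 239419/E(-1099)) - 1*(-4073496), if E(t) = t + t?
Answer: 4650522644854081/1141623616 ≈ 4.0736e+6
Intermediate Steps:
E(t) = 2*t
(-855997/1038784 - 239419/E(-1099)) - 1*(-4073496) = (-855997/1038784 - 239419/(2*(-1099))) - 1*(-4073496) = (-855997*1/1038784 - 239419/(-2198)) + 4073496 = (-855997/1038784 - 239419*(-1/2198)) + 4073496 = (-855997/1038784 + 239419/2198) + 4073496 = 123411572545/1141623616 + 4073496 = 4650522644854081/1141623616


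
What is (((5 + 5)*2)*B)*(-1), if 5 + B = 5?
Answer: 0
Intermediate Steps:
B = 0 (B = -5 + 5 = 0)
(((5 + 5)*2)*B)*(-1) = (((5 + 5)*2)*0)*(-1) = ((10*2)*0)*(-1) = (20*0)*(-1) = 0*(-1) = 0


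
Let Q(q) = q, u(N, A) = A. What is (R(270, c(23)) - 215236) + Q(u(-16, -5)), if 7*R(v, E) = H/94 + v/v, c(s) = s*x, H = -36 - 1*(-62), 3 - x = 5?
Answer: -70814229/329 ≈ -2.1524e+5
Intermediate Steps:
x = -2 (x = 3 - 1*5 = 3 - 5 = -2)
H = 26 (H = -36 + 62 = 26)
c(s) = -2*s (c(s) = s*(-2) = -2*s)
R(v, E) = 60/329 (R(v, E) = (26/94 + v/v)/7 = (26*(1/94) + 1)/7 = (13/47 + 1)/7 = (1/7)*(60/47) = 60/329)
(R(270, c(23)) - 215236) + Q(u(-16, -5)) = (60/329 - 215236) - 5 = -70812584/329 - 5 = -70814229/329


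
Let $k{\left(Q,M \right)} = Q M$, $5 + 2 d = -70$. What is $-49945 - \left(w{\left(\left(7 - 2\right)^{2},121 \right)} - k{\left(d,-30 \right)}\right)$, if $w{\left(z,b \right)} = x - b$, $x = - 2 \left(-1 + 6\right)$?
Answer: $-48689$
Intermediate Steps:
$d = - \frac{75}{2}$ ($d = - \frac{5}{2} + \frac{1}{2} \left(-70\right) = - \frac{5}{2} - 35 = - \frac{75}{2} \approx -37.5$)
$x = -10$ ($x = \left(-2\right) 5 = -10$)
$w{\left(z,b \right)} = -10 - b$
$k{\left(Q,M \right)} = M Q$
$-49945 - \left(w{\left(\left(7 - 2\right)^{2},121 \right)} - k{\left(d,-30 \right)}\right) = -49945 - \left(\left(-10 - 121\right) - \left(-30\right) \left(- \frac{75}{2}\right)\right) = -49945 - \left(\left(-10 - 121\right) - 1125\right) = -49945 - \left(-131 - 1125\right) = -49945 - -1256 = -49945 + 1256 = -48689$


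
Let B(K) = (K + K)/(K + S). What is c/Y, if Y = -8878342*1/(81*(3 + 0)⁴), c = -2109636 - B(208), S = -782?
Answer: 1986228995382/1274042077 ≈ 1559.0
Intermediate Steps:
B(K) = 2*K/(-782 + K) (B(K) = (K + K)/(K - 782) = (2*K)/(-782 + K) = 2*K/(-782 + K))
c = -605465324/287 (c = -2109636 - 2*208/(-782 + 208) = -2109636 - 2*208/(-574) = -2109636 - 2*208*(-1)/574 = -2109636 - 1*(-208/287) = -2109636 + 208/287 = -605465324/287 ≈ -2.1096e+6)
Y = -8878342/6561 (Y = -8878342/((3*3)⁴) = -8878342/(9⁴) = -8878342/6561 ≈ -1353.2)
c/Y = -605465324/(287*(-8878342/6561)) = -605465324/287*(-6561/8878342) = 1986228995382/1274042077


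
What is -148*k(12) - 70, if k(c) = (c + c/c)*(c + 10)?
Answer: -42398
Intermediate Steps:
k(c) = (1 + c)*(10 + c) (k(c) = (c + 1)*(10 + c) = (1 + c)*(10 + c))
-148*k(12) - 70 = -148*(10 + 12**2 + 11*12) - 70 = -148*(10 + 144 + 132) - 70 = -148*286 - 70 = -42328 - 70 = -42398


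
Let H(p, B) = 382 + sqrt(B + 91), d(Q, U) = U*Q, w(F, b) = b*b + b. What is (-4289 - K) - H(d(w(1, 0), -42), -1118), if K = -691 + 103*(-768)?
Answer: 75124 - I*sqrt(1027) ≈ 75124.0 - 32.047*I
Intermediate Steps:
w(F, b) = b + b**2 (w(F, b) = b**2 + b = b + b**2)
d(Q, U) = Q*U
H(p, B) = 382 + sqrt(91 + B)
K = -79795 (K = -691 - 79104 = -79795)
(-4289 - K) - H(d(w(1, 0), -42), -1118) = (-4289 - 1*(-79795)) - (382 + sqrt(91 - 1118)) = (-4289 + 79795) - (382 + sqrt(-1027)) = 75506 - (382 + I*sqrt(1027)) = 75506 + (-382 - I*sqrt(1027)) = 75124 - I*sqrt(1027)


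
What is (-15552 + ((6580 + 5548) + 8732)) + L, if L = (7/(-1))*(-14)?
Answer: 5406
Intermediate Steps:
L = 98 (L = (7*(-1))*(-14) = -7*(-14) = 98)
(-15552 + ((6580 + 5548) + 8732)) + L = (-15552 + ((6580 + 5548) + 8732)) + 98 = (-15552 + (12128 + 8732)) + 98 = (-15552 + 20860) + 98 = 5308 + 98 = 5406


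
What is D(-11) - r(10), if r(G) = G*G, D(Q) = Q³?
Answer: -1431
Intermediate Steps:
r(G) = G²
D(-11) - r(10) = (-11)³ - 1*10² = -1331 - 1*100 = -1331 - 100 = -1431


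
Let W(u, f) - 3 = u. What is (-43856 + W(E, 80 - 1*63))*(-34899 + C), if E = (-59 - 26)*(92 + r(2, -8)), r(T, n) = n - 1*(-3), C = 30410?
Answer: 230052272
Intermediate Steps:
r(T, n) = 3 + n (r(T, n) = n + 3 = 3 + n)
E = -7395 (E = (-59 - 26)*(92 + (3 - 8)) = -85*(92 - 5) = -85*87 = -7395)
W(u, f) = 3 + u
(-43856 + W(E, 80 - 1*63))*(-34899 + C) = (-43856 + (3 - 7395))*(-34899 + 30410) = (-43856 - 7392)*(-4489) = -51248*(-4489) = 230052272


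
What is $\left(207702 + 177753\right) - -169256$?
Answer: $554711$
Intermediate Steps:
$\left(207702 + 177753\right) - -169256 = 385455 + \left(39910 + 129346\right) = 385455 + 169256 = 554711$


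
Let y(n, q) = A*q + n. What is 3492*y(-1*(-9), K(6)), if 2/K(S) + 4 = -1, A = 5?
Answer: 24444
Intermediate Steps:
K(S) = -2/5 (K(S) = 2/(-4 - 1) = 2/(-5) = 2*(-1/5) = -2/5)
y(n, q) = n + 5*q (y(n, q) = 5*q + n = n + 5*q)
3492*y(-1*(-9), K(6)) = 3492*(-1*(-9) + 5*(-2/5)) = 3492*(9 - 2) = 3492*7 = 24444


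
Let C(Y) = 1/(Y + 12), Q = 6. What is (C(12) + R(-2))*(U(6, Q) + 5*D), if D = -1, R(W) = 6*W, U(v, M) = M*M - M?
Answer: -7175/24 ≈ -298.96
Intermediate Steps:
U(v, M) = M² - M
C(Y) = 1/(12 + Y)
(C(12) + R(-2))*(U(6, Q) + 5*D) = (1/(12 + 12) + 6*(-2))*(6*(-1 + 6) + 5*(-1)) = (1/24 - 12)*(6*5 - 5) = (1/24 - 12)*(30 - 5) = -287/24*25 = -7175/24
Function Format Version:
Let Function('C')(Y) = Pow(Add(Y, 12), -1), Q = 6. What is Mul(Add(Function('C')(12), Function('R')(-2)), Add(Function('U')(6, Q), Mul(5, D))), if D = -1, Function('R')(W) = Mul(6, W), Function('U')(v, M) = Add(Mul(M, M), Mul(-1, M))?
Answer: Rational(-7175, 24) ≈ -298.96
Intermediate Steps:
Function('U')(v, M) = Add(Pow(M, 2), Mul(-1, M))
Function('C')(Y) = Pow(Add(12, Y), -1)
Mul(Add(Function('C')(12), Function('R')(-2)), Add(Function('U')(6, Q), Mul(5, D))) = Mul(Add(Pow(Add(12, 12), -1), Mul(6, -2)), Add(Mul(6, Add(-1, 6)), Mul(5, -1))) = Mul(Add(Pow(24, -1), -12), Add(Mul(6, 5), -5)) = Mul(Add(Rational(1, 24), -12), Add(30, -5)) = Mul(Rational(-287, 24), 25) = Rational(-7175, 24)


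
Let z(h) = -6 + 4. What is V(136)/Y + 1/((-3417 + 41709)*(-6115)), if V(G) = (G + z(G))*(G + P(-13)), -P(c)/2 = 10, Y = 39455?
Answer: 727942859213/1847721681780 ≈ 0.39397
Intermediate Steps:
z(h) = -2
P(c) = -20 (P(c) = -2*10 = -20)
V(G) = (-20 + G)*(-2 + G) (V(G) = (G - 2)*(G - 20) = (-2 + G)*(-20 + G) = (-20 + G)*(-2 + G))
V(136)/Y + 1/((-3417 + 41709)*(-6115)) = (40 + 136² - 22*136)/39455 + 1/((-3417 + 41709)*(-6115)) = (40 + 18496 - 2992)*(1/39455) - 1/6115/38292 = 15544*(1/39455) + (1/38292)*(-1/6115) = 15544/39455 - 1/234155580 = 727942859213/1847721681780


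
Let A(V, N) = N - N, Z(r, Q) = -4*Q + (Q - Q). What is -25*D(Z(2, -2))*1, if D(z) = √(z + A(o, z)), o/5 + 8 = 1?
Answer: -50*√2 ≈ -70.711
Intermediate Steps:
o = -35 (o = -40 + 5*1 = -40 + 5 = -35)
Z(r, Q) = -4*Q (Z(r, Q) = -4*Q + 0 = -4*Q)
A(V, N) = 0
D(z) = √z (D(z) = √(z + 0) = √z)
-25*D(Z(2, -2))*1 = -25*2*√2*1 = -50*√2*1 = -50*√2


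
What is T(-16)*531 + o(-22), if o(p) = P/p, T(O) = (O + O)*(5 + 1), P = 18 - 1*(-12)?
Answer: -1121487/11 ≈ -1.0195e+5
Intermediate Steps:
P = 30 (P = 18 + 12 = 30)
T(O) = 12*O (T(O) = (2*O)*6 = 12*O)
o(p) = 30/p
T(-16)*531 + o(-22) = (12*(-16))*531 + 30/(-22) = -192*531 + 30*(-1/22) = -101952 - 15/11 = -1121487/11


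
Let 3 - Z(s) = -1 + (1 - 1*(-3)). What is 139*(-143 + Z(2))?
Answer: -19877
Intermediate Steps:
Z(s) = 0 (Z(s) = 3 - (-1 + (1 - 1*(-3))) = 3 - (-1 + (1 + 3)) = 3 - (-1 + 4) = 3 - 1*3 = 3 - 3 = 0)
139*(-143 + Z(2)) = 139*(-143 + 0) = 139*(-143) = -19877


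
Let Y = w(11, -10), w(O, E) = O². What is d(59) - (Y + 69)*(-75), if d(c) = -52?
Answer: 14198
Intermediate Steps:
Y = 121 (Y = 11² = 121)
d(59) - (Y + 69)*(-75) = -52 - (121 + 69)*(-75) = -52 - 190*(-75) = -52 - 1*(-14250) = -52 + 14250 = 14198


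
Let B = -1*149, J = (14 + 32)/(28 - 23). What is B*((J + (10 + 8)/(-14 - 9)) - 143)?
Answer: 2306073/115 ≈ 20053.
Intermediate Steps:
J = 46/5 ≈ 9.2000
B = -149
B*((J + (10 + 8)/(-14 - 9)) - 143) = -149*((46/5 + (10 + 8)/(-14 - 9)) - 143) = -149*((46/5 + 18/(-23)) - 143) = -149*((46/5 + 18*(-1/23)) - 143) = -149*((46/5 - 18/23) - 143) = -149*(968/115 - 143) = -149*(-15477/115) = 2306073/115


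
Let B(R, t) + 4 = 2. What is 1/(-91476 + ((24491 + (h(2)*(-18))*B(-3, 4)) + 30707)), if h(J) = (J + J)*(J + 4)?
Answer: -1/35414 ≈ -2.8237e-5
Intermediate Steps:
B(R, t) = -2 (B(R, t) = -4 + 2 = -2)
h(J) = 2*J*(4 + J) (h(J) = (2*J)*(4 + J) = 2*J*(4 + J))
1/(-91476 + ((24491 + (h(2)*(-18))*B(-3, 4)) + 30707)) = 1/(-91476 + ((24491 + ((2*2*(4 + 2))*(-18))*(-2)) + 30707)) = 1/(-91476 + ((24491 + ((2*2*6)*(-18))*(-2)) + 30707)) = 1/(-91476 + ((24491 + (24*(-18))*(-2)) + 30707)) = 1/(-91476 + ((24491 - 432*(-2)) + 30707)) = 1/(-91476 + ((24491 + 864) + 30707)) = 1/(-91476 + (25355 + 30707)) = 1/(-91476 + 56062) = 1/(-35414) = -1/35414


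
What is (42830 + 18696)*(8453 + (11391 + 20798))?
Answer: 2500539692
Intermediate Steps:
(42830 + 18696)*(8453 + (11391 + 20798)) = 61526*(8453 + 32189) = 61526*40642 = 2500539692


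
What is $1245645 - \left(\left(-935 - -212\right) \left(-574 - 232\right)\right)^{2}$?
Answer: $-339582330999$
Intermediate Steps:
$1245645 - \left(\left(-935 - -212\right) \left(-574 - 232\right)\right)^{2} = 1245645 - \left(\left(-935 + 212\right) \left(-806\right)\right)^{2} = 1245645 - \left(\left(-723\right) \left(-806\right)\right)^{2} = 1245645 - 582738^{2} = 1245645 - 339583576644 = -339582330999$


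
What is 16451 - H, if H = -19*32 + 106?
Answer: 16953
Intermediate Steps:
H = -502 (H = -608 + 106 = -502)
16451 - H = 16451 - 1*(-502) = 16451 + 502 = 16953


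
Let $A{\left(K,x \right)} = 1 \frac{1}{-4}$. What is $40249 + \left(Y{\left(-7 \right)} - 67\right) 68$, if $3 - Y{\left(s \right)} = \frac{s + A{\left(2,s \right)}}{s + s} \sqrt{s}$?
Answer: $35897 - \frac{493 i \sqrt{7}}{14} \approx 35897.0 - 93.168 i$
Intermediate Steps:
$A{\left(K,x \right)} = - \frac{1}{4}$ ($A{\left(K,x \right)} = 1 \left(- \frac{1}{4}\right) = - \frac{1}{4}$)
$Y{\left(s \right)} = 3 - \frac{- \frac{1}{4} + s}{2 \sqrt{s}}$ ($Y{\left(s \right)} = 3 - \frac{s - \frac{1}{4}}{s + s} \sqrt{s} = 3 - \frac{- \frac{1}{4} + s}{2 s} \sqrt{s} = 3 - \frac{- \frac{1}{4} + s}{2 \sqrt{s}}$)
$40249 + \left(Y{\left(-7 \right)} - 67\right) 68 = 40249 + \left(\left(3 - \frac{\sqrt{-7}}{2} + \frac{1}{8 i \sqrt{7}}\right) - 67\right) 68 = 40249 + \left(\left(3 - \frac{i \sqrt{7}}{2} + \frac{\left(- \frac{1}{7}\right) i \sqrt{7}}{8}\right) - 67\right) 68 = 40249 + \left(\left(3 - \frac{i \sqrt{7}}{2} - \frac{i \sqrt{7}}{56}\right) - 67\right) 68 = 40249 + \left(\left(3 - \frac{29 i \sqrt{7}}{56}\right) - 67\right) 68 = 40249 + \left(-64 - \frac{29 i \sqrt{7}}{56}\right) 68 = 40249 - \left(4352 + \frac{493 i \sqrt{7}}{14}\right) = 35897 - \frac{493 i \sqrt{7}}{14}$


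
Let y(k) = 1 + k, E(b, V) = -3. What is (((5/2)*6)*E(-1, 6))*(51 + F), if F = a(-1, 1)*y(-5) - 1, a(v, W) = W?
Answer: -2070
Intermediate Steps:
F = -5 (F = 1*(1 - 5) - 1 = 1*(-4) - 1 = -4 - 1 = -5)
(((5/2)*6)*E(-1, 6))*(51 + F) = (((5/2)*6)*(-3))*(51 - 5) = (((5*(½))*6)*(-3))*46 = (((5/2)*6)*(-3))*46 = (15*(-3))*46 = -45*46 = -2070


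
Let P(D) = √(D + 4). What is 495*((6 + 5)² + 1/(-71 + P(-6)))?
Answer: 100671780/1681 - 165*I*√2/1681 ≈ 59888.0 - 0.13881*I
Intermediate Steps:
P(D) = √(4 + D)
495*((6 + 5)² + 1/(-71 + P(-6))) = 495*((6 + 5)² + 1/(-71 + √(4 - 6))) = 495*(11² + 1/(-71 + √(-2))) = 495*(121 + 1/(-71 + I*√2)) = 59895 + 495/(-71 + I*√2)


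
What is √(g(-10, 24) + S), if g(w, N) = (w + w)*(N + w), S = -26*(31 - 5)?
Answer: 2*I*√239 ≈ 30.919*I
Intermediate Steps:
S = -676 (S = -26*26 = -676)
g(w, N) = 2*w*(N + w) (g(w, N) = (2*w)*(N + w) = 2*w*(N + w))
√(g(-10, 24) + S) = √(2*(-10)*(24 - 10) - 676) = √(2*(-10)*14 - 676) = √(-280 - 676) = √(-956) = 2*I*√239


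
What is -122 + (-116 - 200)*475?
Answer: -150222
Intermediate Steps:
-122 + (-116 - 200)*475 = -122 - 316*475 = -122 - 150100 = -150222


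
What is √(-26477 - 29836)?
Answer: 3*I*√6257 ≈ 237.3*I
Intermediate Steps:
√(-26477 - 29836) = √(-56313) = 3*I*√6257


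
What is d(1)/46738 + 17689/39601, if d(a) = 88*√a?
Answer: 415116685/925435769 ≈ 0.44856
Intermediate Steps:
d(1)/46738 + 17689/39601 = (88*√1)/46738 + 17689/39601 = (88*1)*(1/46738) + 17689*(1/39601) = 88*(1/46738) + 17689/39601 = 44/23369 + 17689/39601 = 415116685/925435769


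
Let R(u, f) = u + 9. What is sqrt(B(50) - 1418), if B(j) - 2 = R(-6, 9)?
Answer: 3*I*sqrt(157) ≈ 37.59*I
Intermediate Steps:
R(u, f) = 9 + u
B(j) = 5 (B(j) = 2 + (9 - 6) = 2 + 3 = 5)
sqrt(B(50) - 1418) = sqrt(5 - 1418) = sqrt(-1413) = 3*I*sqrt(157)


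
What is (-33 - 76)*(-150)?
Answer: 16350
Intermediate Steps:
(-33 - 76)*(-150) = -109*(-150) = 16350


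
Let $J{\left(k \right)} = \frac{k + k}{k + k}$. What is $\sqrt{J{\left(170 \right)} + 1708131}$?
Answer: $2 \sqrt{427033} \approx 1307.0$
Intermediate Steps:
$J{\left(k \right)} = 1$ ($J{\left(k \right)} = \frac{2 k}{2 k} = 2 k \frac{1}{2 k} = 1$)
$\sqrt{J{\left(170 \right)} + 1708131} = \sqrt{1 + 1708131} = \sqrt{1708132} = 2 \sqrt{427033}$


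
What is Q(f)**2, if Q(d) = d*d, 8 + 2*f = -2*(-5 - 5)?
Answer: 1296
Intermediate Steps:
f = 6 (f = -4 + (-2*(-5 - 5))/2 = -4 + (-2*(-10))/2 = -4 + (1/2)*20 = -4 + 10 = 6)
Q(d) = d**2
Q(f)**2 = (6**2)**2 = 36**2 = 1296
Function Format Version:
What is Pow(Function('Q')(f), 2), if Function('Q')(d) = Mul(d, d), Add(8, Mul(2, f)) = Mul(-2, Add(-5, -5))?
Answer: 1296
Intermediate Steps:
f = 6 (f = Add(-4, Mul(Rational(1, 2), Mul(-2, Add(-5, -5)))) = Add(-4, Mul(Rational(1, 2), Mul(-2, -10))) = Add(-4, Mul(Rational(1, 2), 20)) = Add(-4, 10) = 6)
Function('Q')(d) = Pow(d, 2)
Pow(Function('Q')(f), 2) = Pow(Pow(6, 2), 2) = Pow(36, 2) = 1296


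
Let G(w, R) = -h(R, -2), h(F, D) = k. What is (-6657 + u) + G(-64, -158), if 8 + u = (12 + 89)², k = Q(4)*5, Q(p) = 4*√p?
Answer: 3496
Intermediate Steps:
k = 40 (k = (4*√4)*5 = (4*2)*5 = 8*5 = 40)
h(F, D) = 40
u = 10193 (u = -8 + (12 + 89)² = -8 + 101² = -8 + 10201 = 10193)
G(w, R) = -40 (G(w, R) = -1*40 = -40)
(-6657 + u) + G(-64, -158) = (-6657 + 10193) - 40 = 3536 - 40 = 3496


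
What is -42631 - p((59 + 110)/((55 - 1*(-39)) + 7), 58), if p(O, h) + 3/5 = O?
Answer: -21529197/505 ≈ -42632.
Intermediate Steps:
p(O, h) = -⅗ + O
-42631 - p((59 + 110)/((55 - 1*(-39)) + 7), 58) = -42631 - (-⅗ + (59 + 110)/((55 - 1*(-39)) + 7)) = -42631 - (-⅗ + 169/((55 + 39) + 7)) = -42631 - (-⅗ + 169/(94 + 7)) = -42631 - (-⅗ + 169/101) = -42631 - 1*542/505 = -42631 - 542/505 = -21529197/505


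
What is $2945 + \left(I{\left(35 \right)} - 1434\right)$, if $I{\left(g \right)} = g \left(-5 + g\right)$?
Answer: $2561$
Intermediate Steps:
$2945 + \left(I{\left(35 \right)} - 1434\right) = 2945 - \left(1434 - 35 \left(-5 + 35\right)\right) = 2945 + \left(35 \cdot 30 - 1434\right) = 2945 + \left(1050 - 1434\right) = 2945 - 384 = 2561$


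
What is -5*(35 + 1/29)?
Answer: -5080/29 ≈ -175.17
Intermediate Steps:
-5*(35 + 1/29) = -5*1016/29 = -5080/29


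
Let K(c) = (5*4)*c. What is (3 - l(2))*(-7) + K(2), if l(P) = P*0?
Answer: 19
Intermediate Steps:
l(P) = 0
K(c) = 20*c
(3 - l(2))*(-7) + K(2) = (3 - 1*0)*(-7) + 20*2 = (3 + 0)*(-7) + 40 = 3*(-7) + 40 = -21 + 40 = 19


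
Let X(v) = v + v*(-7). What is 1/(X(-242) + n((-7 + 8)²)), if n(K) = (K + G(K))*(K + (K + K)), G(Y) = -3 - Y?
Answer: 1/1443 ≈ 0.00069300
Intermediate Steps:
n(K) = -9*K (n(K) = (K + (-3 - K))*(K + (K + K)) = -3*(K + 2*K) = -9*K)
X(v) = -6*v (X(v) = v - 7*v = -6*v)
1/(X(-242) + n((-7 + 8)²)) = 1/(-6*(-242) - 9*(-7 + 8)²) = 1/(1452 - 9*1²) = 1/(1452 - 9*1) = 1/(1452 - 9) = 1/1443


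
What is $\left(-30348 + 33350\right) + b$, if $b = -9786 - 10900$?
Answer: $-17684$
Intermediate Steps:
$b = -20686$
$\left(-30348 + 33350\right) + b = \left(-30348 + 33350\right) - 20686 = 3002 - 20686 = -17684$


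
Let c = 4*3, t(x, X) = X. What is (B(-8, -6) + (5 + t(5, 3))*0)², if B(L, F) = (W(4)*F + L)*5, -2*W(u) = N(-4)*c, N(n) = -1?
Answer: 48400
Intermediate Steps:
c = 12
W(u) = 6 (W(u) = -(-1)*12/2 = -½*(-12) = 6)
B(L, F) = 5*L + 30*F (B(L, F) = (6*F + L)*5 = (L + 6*F)*5 = 5*L + 30*F)
(B(-8, -6) + (5 + t(5, 3))*0)² = ((5*(-8) + 30*(-6)) + (5 + 3)*0)² = ((-40 - 180) + 8*0)² = (-220 + 0)² = (-220)² = 48400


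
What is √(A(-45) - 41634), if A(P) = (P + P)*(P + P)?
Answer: 27*I*√46 ≈ 183.12*I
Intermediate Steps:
A(P) = 4*P² (A(P) = (2*P)*(2*P) = 4*P²)
√(A(-45) - 41634) = √(4*(-45)² - 41634) = √(4*2025 - 41634) = √(8100 - 41634) = √(-33534) = 27*I*√46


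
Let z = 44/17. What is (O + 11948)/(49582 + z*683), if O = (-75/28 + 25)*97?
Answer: 2239291/8147496 ≈ 0.27484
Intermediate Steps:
z = 44/17 (z = 44*(1/17) = 44/17 ≈ 2.5882)
O = 60625/28 (O = (-75*1/28 + 25)*97 = (-75/28 + 25)*97 = (625/28)*97 = 60625/28 ≈ 2165.2)
(O + 11948)/(49582 + z*683) = (60625/28 + 11948)/(49582 + (44/17)*683) = 395169/(28*(49582 + 30052/17)) = 395169/(28*(872946/17)) = (395169/28)*(17/872946) = 2239291/8147496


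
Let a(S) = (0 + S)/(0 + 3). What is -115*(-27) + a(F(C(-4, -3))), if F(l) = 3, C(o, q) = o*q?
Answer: 3106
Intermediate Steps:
a(S) = S/3
-115*(-27) + a(F(C(-4, -3))) = -115*(-27) + (⅓)*3 = 3105 + 1 = 3106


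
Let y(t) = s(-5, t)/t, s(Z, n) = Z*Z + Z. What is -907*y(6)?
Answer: -9070/3 ≈ -3023.3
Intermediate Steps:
s(Z, n) = Z + Z² (s(Z, n) = Z² + Z = Z + Z²)
y(t) = 20/t (y(t) = (-5*(1 - 5))/t = (-5*(-4))/t = 20/t)
-907*y(6) = -18140/6 = -907*10/3 = -9070/3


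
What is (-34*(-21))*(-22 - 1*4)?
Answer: -18564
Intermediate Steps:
(-34*(-21))*(-22 - 1*4) = 714*(-22 - 4) = 714*(-26) = -18564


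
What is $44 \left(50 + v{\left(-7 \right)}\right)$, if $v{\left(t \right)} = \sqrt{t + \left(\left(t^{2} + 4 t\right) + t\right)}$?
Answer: $2200 + 44 \sqrt{7} \approx 2316.4$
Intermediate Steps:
$v{\left(t \right)} = \sqrt{t^{2} + 6 t}$ ($v{\left(t \right)} = \sqrt{t + \left(t^{2} + 5 t\right)} = \sqrt{t^{2} + 6 t}$)
$44 \left(50 + v{\left(-7 \right)}\right) = 44 \left(50 + \sqrt{- 7 \left(6 - 7\right)}\right) = 44 \left(50 + \sqrt{\left(-7\right) \left(-1\right)}\right) = 44 \left(50 + \sqrt{7}\right) = 2200 + 44 \sqrt{7}$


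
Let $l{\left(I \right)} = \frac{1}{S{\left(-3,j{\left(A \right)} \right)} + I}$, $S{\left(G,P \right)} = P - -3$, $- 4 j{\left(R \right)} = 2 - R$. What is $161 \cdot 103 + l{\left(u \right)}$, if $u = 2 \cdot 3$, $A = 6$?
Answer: $\frac{165831}{10} \approx 16583.0$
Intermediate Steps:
$j{\left(R \right)} = - \frac{1}{2} + \frac{R}{4}$ ($j{\left(R \right)} = - \frac{2 - R}{4} = - \frac{1}{2} + \frac{R}{4}$)
$S{\left(G,P \right)} = 3 + P$ ($S{\left(G,P \right)} = P + 3 = 3 + P$)
$u = 6$
$l{\left(I \right)} = \frac{1}{4 + I}$ ($l{\left(I \right)} = \frac{1}{\left(3 + \left(- \frac{1}{2} + \frac{1}{4} \cdot 6\right)\right) + I} = \frac{1}{\left(3 + \left(- \frac{1}{2} + \frac{3}{2}\right)\right) + I} = \frac{1}{\left(3 + 1\right) + I} = \frac{1}{4 + I}$)
$161 \cdot 103 + l{\left(u \right)} = 161 \cdot 103 + \frac{1}{4 + 6} = 16583 + \frac{1}{10} = \frac{165831}{10}$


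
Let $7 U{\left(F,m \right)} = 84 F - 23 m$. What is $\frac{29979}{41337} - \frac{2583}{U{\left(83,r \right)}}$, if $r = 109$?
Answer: $- \frac{68173118}{20507745} \approx -3.3243$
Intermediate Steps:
$U{\left(F,m \right)} = 12 F - \frac{23 m}{7}$ ($U{\left(F,m \right)} = \frac{84 F - 23 m}{7} = \frac{- 23 m + 84 F}{7} = 12 F - \frac{23 m}{7}$)
$\frac{29979}{41337} - \frac{2583}{U{\left(83,r \right)}} = \frac{29979}{41337} - \frac{2583}{12 \cdot 83 - \frac{2507}{7}} = 29979 \cdot \frac{1}{41337} - \frac{2583}{996 - \frac{2507}{7}} = \frac{3331}{4593} - \frac{2583}{\frac{4465}{7}} = \frac{3331}{4593} - \frac{18081}{4465} = - \frac{68173118}{20507745}$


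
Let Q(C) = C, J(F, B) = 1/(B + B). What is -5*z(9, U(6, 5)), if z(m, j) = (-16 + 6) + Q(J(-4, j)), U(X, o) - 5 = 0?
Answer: 99/2 ≈ 49.500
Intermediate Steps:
U(X, o) = 5 (U(X, o) = 5 + 0 = 5)
J(F, B) = 1/(2*B)
z(m, j) = -10 + 1/(2*j) (z(m, j) = (-16 + 6) + 1/(2*j) = -10 + 1/(2*j))
-5*z(9, U(6, 5)) = -5*(-10 + (½)/5) = -5*(-10 + (½)*(⅕)) = -5*(-10 + ⅒) = -5*(-99/10) = 99/2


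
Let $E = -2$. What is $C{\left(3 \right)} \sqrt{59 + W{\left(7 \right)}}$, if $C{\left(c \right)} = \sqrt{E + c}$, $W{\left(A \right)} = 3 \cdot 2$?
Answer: $\sqrt{65} \approx 8.0623$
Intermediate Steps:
$W{\left(A \right)} = 6$
$C{\left(c \right)} = \sqrt{-2 + c}$
$C{\left(3 \right)} \sqrt{59 + W{\left(7 \right)}} = \sqrt{-2 + 3} \sqrt{59 + 6} = \sqrt{1} \sqrt{65} = 1 \sqrt{65} = \sqrt{65}$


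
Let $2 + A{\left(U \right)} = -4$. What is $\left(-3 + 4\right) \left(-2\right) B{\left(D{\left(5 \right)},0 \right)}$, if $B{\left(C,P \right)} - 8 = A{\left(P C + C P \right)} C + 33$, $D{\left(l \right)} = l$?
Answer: $-22$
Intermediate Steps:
$A{\left(U \right)} = -6$ ($A{\left(U \right)} = -2 - 4 = -6$)
$B{\left(C,P \right)} = 41 - 6 C$ ($B{\left(C,P \right)} = 8 - \left(-33 + 6 C\right) = 41 - 6 C$)
$\left(-3 + 4\right) \left(-2\right) B{\left(D{\left(5 \right)},0 \right)} = \left(-3 + 4\right) \left(-2\right) \left(41 - 30\right) = 1 \left(-2\right) \left(41 - 30\right) = \left(-2\right) 11 = -22$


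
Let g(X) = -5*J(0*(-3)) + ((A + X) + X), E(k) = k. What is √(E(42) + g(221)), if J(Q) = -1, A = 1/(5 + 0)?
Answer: √12230/5 ≈ 22.118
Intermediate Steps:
A = ⅕ (A = 1/5 = ⅕ ≈ 0.20000)
g(X) = 26/5 + 2*X (g(X) = -5*(-1) + ((⅕ + X) + X) = 5 + (⅕ + 2*X) = 26/5 + 2*X)
√(E(42) + g(221)) = √(42 + (26/5 + 2*221)) = √(42 + (26/5 + 442)) = √(42 + 2236/5) = √(2446/5) = √12230/5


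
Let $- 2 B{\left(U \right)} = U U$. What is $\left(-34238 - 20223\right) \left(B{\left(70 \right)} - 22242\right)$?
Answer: $1344751012$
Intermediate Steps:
$B{\left(U \right)} = - \frac{U^{2}}{2}$ ($B{\left(U \right)} = - \frac{U U}{2} = - \frac{U^{2}}{2}$)
$\left(-34238 - 20223\right) \left(B{\left(70 \right)} - 22242\right) = \left(-34238 - 20223\right) \left(- \frac{70^{2}}{2} - 22242\right) = - 54461 \left(\left(- \frac{1}{2}\right) 4900 - 22242\right) = - 54461 \left(-2450 - 22242\right) = \left(-54461\right) \left(-24692\right) = 1344751012$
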